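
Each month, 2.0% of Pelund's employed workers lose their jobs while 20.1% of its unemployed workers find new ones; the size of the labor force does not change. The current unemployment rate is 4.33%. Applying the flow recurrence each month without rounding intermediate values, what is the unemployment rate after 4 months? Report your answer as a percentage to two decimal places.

With a fixed labor force, u_{t+1} = u_t + s·(1−u_t) − f·u_t = u_t·(1−s−f) + s.
Here 1−s−f = 0.779 and s = 0.020.
u_1 = 0.043300 × 0.779 + 0.020 = 0.053731.
u_2 = 0.053731 × 0.779 + 0.020 = 0.061856.
u_3 = 0.061856 × 0.779 + 0.020 = 0.068186.
u_4 = 0.068186 × 0.779 + 0.020 = 0.073117.

Unemployment rate after four months ≈ 7.31%.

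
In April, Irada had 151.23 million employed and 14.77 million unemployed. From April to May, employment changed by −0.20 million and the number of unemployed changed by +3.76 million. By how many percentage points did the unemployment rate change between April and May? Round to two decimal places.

April: labor force = 151.23 + 14.77 = 166.00; u = 14.77/166.00 = 8.90%.
May: labor force = 151.03 + 18.53 = 169.56; u = 18.53/169.56 = 10.93%.
Change = 10.93% − 8.90% = +2.03 pp.

The unemployment rate changed by +2.03 percentage points.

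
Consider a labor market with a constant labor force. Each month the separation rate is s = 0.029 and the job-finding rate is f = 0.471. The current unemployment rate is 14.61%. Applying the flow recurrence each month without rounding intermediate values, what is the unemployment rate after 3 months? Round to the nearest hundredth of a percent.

Unemployment rate after three months ≈ 6.90%.

With a fixed labor force, u_{t+1} = u_t + s·(1−u_t) − f·u_t = u_t·(1−s−f) + s.
Here 1−s−f = 0.500 and s = 0.029.
u_1 = 0.146100 × 0.500 + 0.029 = 0.102050.
u_2 = 0.102050 × 0.500 + 0.029 = 0.080025.
u_3 = 0.080025 × 0.500 + 0.029 = 0.069013.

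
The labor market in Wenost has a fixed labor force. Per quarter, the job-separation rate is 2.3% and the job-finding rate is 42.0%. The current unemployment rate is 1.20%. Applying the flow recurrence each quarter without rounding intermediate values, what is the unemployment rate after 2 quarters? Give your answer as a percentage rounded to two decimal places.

With a fixed labor force, u_{t+1} = u_t + s·(1−u_t) − f·u_t = u_t·(1−s−f) + s.
Here 1−s−f = 0.557 and s = 0.023.
u_1 = 0.012000 × 0.557 + 0.023 = 0.029684.
u_2 = 0.029684 × 0.557 + 0.023 = 0.039534.

Unemployment rate after two quarters ≈ 3.95%.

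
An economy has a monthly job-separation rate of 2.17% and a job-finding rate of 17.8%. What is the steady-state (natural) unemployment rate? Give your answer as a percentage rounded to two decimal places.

At steady state the flows balance: s·E = f·U, so U/(E+U) = s/(s+f).
u* = 2.17 / (2.17 + 17.8) = 2.17 / 19.97 = 10.87%.

Steady-state unemployment rate ≈ 10.87%.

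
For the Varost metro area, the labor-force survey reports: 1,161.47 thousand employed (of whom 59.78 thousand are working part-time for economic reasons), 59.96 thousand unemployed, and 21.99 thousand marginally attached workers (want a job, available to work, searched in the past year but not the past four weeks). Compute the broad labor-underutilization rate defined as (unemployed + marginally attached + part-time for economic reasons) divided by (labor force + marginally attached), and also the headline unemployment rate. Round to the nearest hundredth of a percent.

Labor force = 1,161.47 + 59.96 = 1,221.43 thousand.
Numerator = 59.96 + 21.99 + 59.78 = 141.73 thousand.
Denominator = 1,221.43 + 21.99 = 1,243.42 thousand.
Broad rate = 141.73 / 1,243.42 = 11.40%.
Headline unemployment rate = 59.96 / 1,221.43 = 4.91%.

Broad underutilization rate ≈ 11.40%; headline unemployment rate ≈ 4.91%.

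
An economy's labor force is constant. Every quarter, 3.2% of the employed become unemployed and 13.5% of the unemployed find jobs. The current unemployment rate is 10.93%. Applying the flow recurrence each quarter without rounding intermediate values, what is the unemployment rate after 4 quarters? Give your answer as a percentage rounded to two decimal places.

With a fixed labor force, u_{t+1} = u_t + s·(1−u_t) − f·u_t = u_t·(1−s−f) + s.
Here 1−s−f = 0.833 and s = 0.032.
u_1 = 0.109300 × 0.833 + 0.032 = 0.123047.
u_2 = 0.123047 × 0.833 + 0.032 = 0.134498.
u_3 = 0.134498 × 0.833 + 0.032 = 0.144037.
u_4 = 0.144037 × 0.833 + 0.032 = 0.151983.

Unemployment rate after four quarters ≈ 15.20%.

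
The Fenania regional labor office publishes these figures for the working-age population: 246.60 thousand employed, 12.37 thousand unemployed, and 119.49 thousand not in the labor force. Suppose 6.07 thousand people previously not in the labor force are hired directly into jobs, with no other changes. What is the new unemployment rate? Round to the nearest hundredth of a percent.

Initially, labor force = 246.60 + 12.37 = 258.97 thousand, so u = 12.37/258.97 = 4.78%.
After the change, employed and labor force both rise by 6.07; unemployed unchanged → E = 252.67, U = 12.37, labor force = 265.04 thousand.
New unemployment rate = 12.37 / 265.04 = 4.67%.

New unemployment rate ≈ 4.67%.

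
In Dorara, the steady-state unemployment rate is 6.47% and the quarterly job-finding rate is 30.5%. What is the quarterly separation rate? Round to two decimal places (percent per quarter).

Separation rate ≈ 2.11% per quarter.

From u* = s/(s+f): s = u·f/(1−u).
s = 0.0647 × 30.5 / (1 − 0.0647) = 1.9733 / 0.9353 ≈ 2.11% per quarter.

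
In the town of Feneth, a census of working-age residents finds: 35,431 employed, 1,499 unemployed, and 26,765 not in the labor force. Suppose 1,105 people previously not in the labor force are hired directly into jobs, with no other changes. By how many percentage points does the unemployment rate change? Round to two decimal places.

The unemployment rate changes by −0.12 percentage points.

Initially, labor force = 35,431 + 1,499 = 36,930, so u = 1,499/36,930 = 4.06%.
After the change, employed and labor force both rise by 1,105; unemployed unchanged → E = 36,536, U = 1,499, labor force = 38,035.
New unemployment rate = 1,499 / 38,035 = 3.94%.
Change = 3.94% − 4.06% = −0.12 percentage points.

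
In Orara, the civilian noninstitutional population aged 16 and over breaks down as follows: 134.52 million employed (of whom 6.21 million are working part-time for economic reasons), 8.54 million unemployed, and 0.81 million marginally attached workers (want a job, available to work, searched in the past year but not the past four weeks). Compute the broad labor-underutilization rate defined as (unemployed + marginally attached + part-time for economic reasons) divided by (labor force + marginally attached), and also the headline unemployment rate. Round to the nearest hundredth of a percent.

Labor force = 134.52 + 8.54 = 143.06 million.
Numerator = 8.54 + 0.81 + 6.21 = 15.56 million.
Denominator = 143.06 + 0.81 = 143.87 million.
Broad rate = 15.56 / 143.87 = 10.82%.
Headline unemployment rate = 8.54 / 143.06 = 5.97%.

Broad underutilization rate ≈ 10.82%; headline unemployment rate ≈ 5.97%.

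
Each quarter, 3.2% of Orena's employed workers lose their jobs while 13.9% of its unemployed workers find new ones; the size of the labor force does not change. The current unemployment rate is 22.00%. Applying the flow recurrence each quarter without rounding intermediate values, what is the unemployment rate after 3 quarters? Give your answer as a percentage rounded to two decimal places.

With a fixed labor force, u_{t+1} = u_t + s·(1−u_t) − f·u_t = u_t·(1−s−f) + s.
Here 1−s−f = 0.829 and s = 0.032.
u_1 = 0.220000 × 0.829 + 0.032 = 0.214380.
u_2 = 0.214380 × 0.829 + 0.032 = 0.209721.
u_3 = 0.209721 × 0.829 + 0.032 = 0.205859.

Unemployment rate after three quarters ≈ 20.59%.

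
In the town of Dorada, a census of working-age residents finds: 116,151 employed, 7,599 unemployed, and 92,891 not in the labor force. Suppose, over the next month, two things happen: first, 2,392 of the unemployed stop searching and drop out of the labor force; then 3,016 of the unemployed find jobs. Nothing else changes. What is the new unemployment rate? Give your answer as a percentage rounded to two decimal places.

Initially, labor force = 116,151 + 7,599 = 123,750, so u = 7,599/123,750 = 6.14%.
After the first change, unemployed and labor force both fall by 2,392 → E = 116,151, U = 5,207, labor force = 121,358.
After the second change, unemployed falls and employed rises by 3,016; labor force unchanged → E = 119,167, U = 2,191, labor force = 121,358.
New unemployment rate = 2,191 / 121,358 = 1.81%.

New unemployment rate ≈ 1.81%.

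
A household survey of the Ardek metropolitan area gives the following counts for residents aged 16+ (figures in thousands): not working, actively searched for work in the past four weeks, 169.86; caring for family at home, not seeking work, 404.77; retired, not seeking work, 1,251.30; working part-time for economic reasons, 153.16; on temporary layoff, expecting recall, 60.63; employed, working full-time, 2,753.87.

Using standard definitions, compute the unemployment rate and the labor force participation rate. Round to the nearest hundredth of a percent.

Unemployment rate ≈ 7.35%; labor force participation rate ≈ 65.45%.

Employed = 153.16 + 2,753.87 = 2,907.03 thousand (anyone who worked, including part-time for economic reasons, counts as employed).
Unemployed = 169.86 + 60.63 = 230.49 thousand (jobless and actively searching, or on temporary layoff).
Labor force = 2,907.03 + 230.49 = 3,137.52 thousand.
Not in labor force = 404.77 + 1,251.30 = 1,656.07 thousand (those not working and not actively searching are outside the labor force).
Civilian working-age population = 3,137.52 + 1,656.07 = 4,793.59 thousand.
Unemployment rate = 230.49 / 3,137.52 = 7.35%.
Labor force participation rate = 3,137.52 / 4,793.59 = 65.45%.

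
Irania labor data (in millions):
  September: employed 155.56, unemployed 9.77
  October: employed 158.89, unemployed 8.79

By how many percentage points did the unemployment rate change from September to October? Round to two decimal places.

The unemployment rate changed by −0.67 percentage points.

September: labor force = 155.56 + 9.77 = 165.33; u = 9.77/165.33 = 5.91%.
October: labor force = 158.89 + 8.79 = 167.68; u = 8.79/167.68 = 5.24%.
Change = 5.24% − 5.91% = −0.67 pp.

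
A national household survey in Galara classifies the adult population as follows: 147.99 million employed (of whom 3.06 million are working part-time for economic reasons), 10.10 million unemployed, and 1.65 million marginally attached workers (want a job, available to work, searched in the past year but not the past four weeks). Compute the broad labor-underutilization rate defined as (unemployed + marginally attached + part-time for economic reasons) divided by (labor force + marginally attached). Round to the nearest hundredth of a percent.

Labor force = 147.99 + 10.10 = 158.09 million.
Numerator = 10.10 + 1.65 + 3.06 = 14.81 million.
Denominator = 158.09 + 1.65 = 159.74 million.
Broad rate = 14.81 / 159.74 = 9.27%.

Broad underutilization rate ≈ 9.27%.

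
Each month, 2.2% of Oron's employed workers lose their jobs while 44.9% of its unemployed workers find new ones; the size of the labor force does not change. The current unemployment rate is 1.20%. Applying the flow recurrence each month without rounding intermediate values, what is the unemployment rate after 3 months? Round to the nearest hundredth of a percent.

Unemployment rate after three months ≈ 4.16%.

With a fixed labor force, u_{t+1} = u_t + s·(1−u_t) − f·u_t = u_t·(1−s−f) + s.
Here 1−s−f = 0.529 and s = 0.022.
u_1 = 0.012000 × 0.529 + 0.022 = 0.028348.
u_2 = 0.028348 × 0.529 + 0.022 = 0.036996.
u_3 = 0.036996 × 0.529 + 0.022 = 0.041571.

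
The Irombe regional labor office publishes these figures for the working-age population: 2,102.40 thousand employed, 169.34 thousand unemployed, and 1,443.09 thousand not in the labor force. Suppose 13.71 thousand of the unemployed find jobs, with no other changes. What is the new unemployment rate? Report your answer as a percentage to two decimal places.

Initially, labor force = 2,102.40 + 169.34 = 2,271.74 thousand, so u = 169.34/2,271.74 = 7.45%.
After the change, unemployed falls and employed rises by 13.71; labor force unchanged → E = 2,116.11, U = 155.63, labor force = 2,271.74 thousand.
New unemployment rate = 155.63 / 2,271.74 = 6.85%.

New unemployment rate ≈ 6.85%.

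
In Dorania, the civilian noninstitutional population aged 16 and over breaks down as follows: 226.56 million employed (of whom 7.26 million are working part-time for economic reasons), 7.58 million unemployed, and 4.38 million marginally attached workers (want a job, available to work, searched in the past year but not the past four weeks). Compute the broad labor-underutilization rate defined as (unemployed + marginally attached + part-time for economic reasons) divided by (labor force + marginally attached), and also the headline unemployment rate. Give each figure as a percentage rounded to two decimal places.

Broad underutilization rate ≈ 8.06%; headline unemployment rate ≈ 3.24%.

Labor force = 226.56 + 7.58 = 234.14 million.
Numerator = 7.58 + 4.38 + 7.26 = 19.22 million.
Denominator = 234.14 + 4.38 = 238.52 million.
Broad rate = 19.22 / 238.52 = 8.06%.
Headline unemployment rate = 7.58 / 234.14 = 3.24%.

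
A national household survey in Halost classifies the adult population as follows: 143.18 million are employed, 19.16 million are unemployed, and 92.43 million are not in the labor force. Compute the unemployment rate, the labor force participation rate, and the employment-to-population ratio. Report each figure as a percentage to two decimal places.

Unemployment rate ≈ 11.80%; labor force participation rate ≈ 63.72%; employment-population ratio ≈ 56.20%.

Labor force = employed + unemployed = 143.18 + 19.16 = 162.34 million.
Working-age population = 162.34 + 92.43 = 254.77 million.
Unemployment rate = 19.16 / 162.34 = 11.80%.
Labor force participation rate = 162.34 / 254.77 = 63.72%.
Employment-population ratio = 143.18 / 254.77 = 56.20%.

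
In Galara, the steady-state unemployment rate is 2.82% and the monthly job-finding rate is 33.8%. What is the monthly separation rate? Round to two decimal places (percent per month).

From u* = s/(s+f): s = u·f/(1−u).
s = 0.0282 × 33.8 / (1 − 0.0282) = 0.9532 / 0.9718 ≈ 0.98% per month.

Separation rate ≈ 0.98% per month.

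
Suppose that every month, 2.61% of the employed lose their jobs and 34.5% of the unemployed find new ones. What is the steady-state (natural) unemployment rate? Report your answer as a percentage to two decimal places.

At steady state the flows balance: s·E = f·U, so U/(E+U) = s/(s+f).
u* = 2.61 / (2.61 + 34.5) = 2.61 / 37.11 = 7.03%.

Steady-state unemployment rate ≈ 7.03%.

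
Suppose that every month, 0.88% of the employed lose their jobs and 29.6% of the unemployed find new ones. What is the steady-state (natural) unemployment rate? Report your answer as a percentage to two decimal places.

Steady-state unemployment rate ≈ 2.89%.

At steady state the flows balance: s·E = f·U, so U/(E+U) = s/(s+f).
u* = 0.88 / (0.88 + 29.6) = 0.88 / 30.48 = 2.89%.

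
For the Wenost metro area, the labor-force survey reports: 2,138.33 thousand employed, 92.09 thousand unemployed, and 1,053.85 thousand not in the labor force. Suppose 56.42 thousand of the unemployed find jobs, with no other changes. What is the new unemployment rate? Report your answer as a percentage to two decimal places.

Initially, labor force = 2,138.33 + 92.09 = 2,230.42 thousand, so u = 92.09/2,230.42 = 4.13%.
After the change, unemployed falls and employed rises by 56.42; labor force unchanged → E = 2,194.75, U = 35.67, labor force = 2,230.42 thousand.
New unemployment rate = 35.67 / 2,230.42 = 1.60%.

New unemployment rate ≈ 1.60%.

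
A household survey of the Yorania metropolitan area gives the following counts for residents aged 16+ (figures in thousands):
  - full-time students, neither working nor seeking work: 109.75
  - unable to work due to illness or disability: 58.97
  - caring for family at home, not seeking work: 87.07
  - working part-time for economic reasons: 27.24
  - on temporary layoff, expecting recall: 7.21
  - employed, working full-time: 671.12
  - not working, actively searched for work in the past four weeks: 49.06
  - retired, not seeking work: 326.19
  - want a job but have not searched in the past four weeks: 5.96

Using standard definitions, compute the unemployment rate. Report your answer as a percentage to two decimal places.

Employed = 27.24 + 671.12 = 698.36 thousand (anyone who worked, including part-time for economic reasons, counts as employed).
Unemployed = 7.21 + 49.06 = 56.27 thousand (jobless and actively searching, or on temporary layoff).
Labor force = 698.36 + 56.27 = 754.63 thousand.
Unemployment rate = 56.27 / 754.63 = 7.46%.

Unemployment rate ≈ 7.46%.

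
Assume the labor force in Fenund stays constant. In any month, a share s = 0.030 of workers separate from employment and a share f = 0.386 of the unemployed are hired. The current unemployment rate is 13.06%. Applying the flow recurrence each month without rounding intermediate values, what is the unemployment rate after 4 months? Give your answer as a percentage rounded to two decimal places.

Unemployment rate after four months ≈ 7.89%.

With a fixed labor force, u_{t+1} = u_t + s·(1−u_t) − f·u_t = u_t·(1−s−f) + s.
Here 1−s−f = 0.584 and s = 0.030.
u_1 = 0.130600 × 0.584 + 0.030 = 0.106270.
u_2 = 0.106270 × 0.584 + 0.030 = 0.092062.
u_3 = 0.092062 × 0.584 + 0.030 = 0.083764.
u_4 = 0.083764 × 0.584 + 0.030 = 0.078918.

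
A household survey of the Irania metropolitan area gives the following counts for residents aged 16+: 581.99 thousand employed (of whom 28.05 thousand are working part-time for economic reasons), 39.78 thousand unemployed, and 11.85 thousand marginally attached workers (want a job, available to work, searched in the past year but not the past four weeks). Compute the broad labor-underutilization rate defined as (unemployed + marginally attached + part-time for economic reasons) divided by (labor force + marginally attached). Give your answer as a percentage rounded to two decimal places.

Labor force = 581.99 + 39.78 = 621.77 thousand.
Numerator = 39.78 + 11.85 + 28.05 = 79.68 thousand.
Denominator = 621.77 + 11.85 = 633.62 thousand.
Broad rate = 79.68 / 633.62 = 12.58%.

Broad underutilization rate ≈ 12.58%.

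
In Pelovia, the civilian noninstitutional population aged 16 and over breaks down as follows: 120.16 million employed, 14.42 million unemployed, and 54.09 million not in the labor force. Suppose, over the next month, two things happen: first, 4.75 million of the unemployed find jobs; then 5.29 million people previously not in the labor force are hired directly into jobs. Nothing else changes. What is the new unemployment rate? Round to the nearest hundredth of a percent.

Initially, labor force = 120.16 + 14.42 = 134.58 million, so u = 14.42/134.58 = 10.71%.
After the first change, unemployed falls and employed rises by 4.75; labor force unchanged → E = 124.91, U = 9.67, labor force = 134.58 million.
After the second change, employed and labor force both rise by 5.29; unemployed unchanged → E = 130.20, U = 9.67, labor force = 139.87 million.
New unemployment rate = 9.67 / 139.87 = 6.91%.

New unemployment rate ≈ 6.91%.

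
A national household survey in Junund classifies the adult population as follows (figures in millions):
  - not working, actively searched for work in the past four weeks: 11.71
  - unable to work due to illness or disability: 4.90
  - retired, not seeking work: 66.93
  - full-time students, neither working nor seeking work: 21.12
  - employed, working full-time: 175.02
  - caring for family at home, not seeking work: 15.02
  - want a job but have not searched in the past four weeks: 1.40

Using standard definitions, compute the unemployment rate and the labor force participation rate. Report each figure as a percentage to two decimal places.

Employed = 175.02 million.
Unemployed = 11.71 million.
Labor force = 175.02 + 11.71 = 186.73 million.
Not in labor force = 4.90 + 66.93 + 21.12 + 15.02 + 1.40 = 109.37 million (those not working and not actively searching are outside the labor force — including those who want a job but have given up searching).
Civilian working-age population = 186.73 + 109.37 = 296.10 million.
Unemployment rate = 11.71 / 186.73 = 6.27%.
Labor force participation rate = 186.73 / 296.10 = 63.06%.

Unemployment rate ≈ 6.27%; labor force participation rate ≈ 63.06%.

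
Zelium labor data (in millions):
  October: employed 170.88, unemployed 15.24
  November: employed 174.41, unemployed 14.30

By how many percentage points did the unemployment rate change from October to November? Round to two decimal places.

October: labor force = 170.88 + 15.24 = 186.12; u = 15.24/186.12 = 8.19%.
November: labor force = 174.41 + 14.30 = 188.71; u = 14.30/188.71 = 7.58%.
Change = 7.58% − 8.19% = −0.61 pp.

The unemployment rate changed by −0.61 percentage points.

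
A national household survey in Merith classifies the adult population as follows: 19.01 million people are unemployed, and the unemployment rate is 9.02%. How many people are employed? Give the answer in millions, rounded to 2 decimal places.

Labor force = U / u = 19.01 / 0.0902 ≈ 210.75 million.
Employed = labor force − unemployed = 210.75 − 19.01 = 191.74 million.

About 191.74 million are employed.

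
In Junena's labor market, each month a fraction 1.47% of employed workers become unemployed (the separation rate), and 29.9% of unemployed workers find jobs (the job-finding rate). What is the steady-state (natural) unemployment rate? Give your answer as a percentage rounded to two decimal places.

Steady-state unemployment rate ≈ 4.69%.

At steady state the flows balance: s·E = f·U, so U/(E+U) = s/(s+f).
u* = 1.47 / (1.47 + 29.9) = 1.47 / 31.37 = 4.69%.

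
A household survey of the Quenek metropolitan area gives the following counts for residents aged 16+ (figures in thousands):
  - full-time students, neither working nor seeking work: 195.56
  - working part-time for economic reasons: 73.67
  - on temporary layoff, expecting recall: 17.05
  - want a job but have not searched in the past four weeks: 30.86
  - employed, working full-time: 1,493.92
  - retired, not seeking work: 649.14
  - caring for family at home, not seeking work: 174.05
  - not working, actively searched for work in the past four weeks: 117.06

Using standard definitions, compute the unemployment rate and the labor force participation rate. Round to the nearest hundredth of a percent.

Employed = 73.67 + 1,493.92 = 1,567.59 thousand (anyone who worked, including part-time for economic reasons, counts as employed).
Unemployed = 17.05 + 117.06 = 134.11 thousand (jobless and actively searching, or on temporary layoff).
Labor force = 1,567.59 + 134.11 = 1,701.70 thousand.
Not in labor force = 195.56 + 30.86 + 649.14 + 174.05 = 1,049.61 thousand (those not working and not actively searching are outside the labor force — including those who want a job but have given up searching).
Civilian working-age population = 1,701.70 + 1,049.61 = 2,751.31 thousand.
Unemployment rate = 134.11 / 1,701.70 = 7.88%.
Labor force participation rate = 1,701.70 / 2,751.31 = 61.85%.

Unemployment rate ≈ 7.88%; labor force participation rate ≈ 61.85%.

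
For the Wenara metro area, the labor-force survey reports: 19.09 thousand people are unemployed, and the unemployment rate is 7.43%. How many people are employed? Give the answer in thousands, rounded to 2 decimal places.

About 237.84 thousand are employed.

Labor force = U / u = 19.09 / 0.0743 ≈ 256.93 thousand.
Employed = labor force − unemployed = 256.93 − 19.09 = 237.84 thousand.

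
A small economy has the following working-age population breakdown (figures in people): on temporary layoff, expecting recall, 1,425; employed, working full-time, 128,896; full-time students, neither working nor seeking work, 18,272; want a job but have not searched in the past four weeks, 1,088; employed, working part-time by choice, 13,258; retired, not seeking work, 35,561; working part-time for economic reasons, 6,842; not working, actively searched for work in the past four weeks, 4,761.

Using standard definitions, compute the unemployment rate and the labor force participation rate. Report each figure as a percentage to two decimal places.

Unemployment rate ≈ 3.99%; labor force participation rate ≈ 73.86%.

Employed = 128,896 + 13,258 + 6,842 = 148,996 (anyone who worked, including part-time for economic reasons, counts as employed).
Unemployed = 1,425 + 4,761 = 6,186 (jobless and actively searching, or on temporary layoff).
Labor force = 148,996 + 6,186 = 155,182.
Not in labor force = 18,272 + 1,088 + 35,561 = 54,921 (those not working and not actively searching are outside the labor force — including those who want a job but have given up searching).
Civilian working-age population = 155,182 + 54,921 = 210,103.
Unemployment rate = 6,186 / 155,182 = 3.99%.
Labor force participation rate = 155,182 / 210,103 = 73.86%.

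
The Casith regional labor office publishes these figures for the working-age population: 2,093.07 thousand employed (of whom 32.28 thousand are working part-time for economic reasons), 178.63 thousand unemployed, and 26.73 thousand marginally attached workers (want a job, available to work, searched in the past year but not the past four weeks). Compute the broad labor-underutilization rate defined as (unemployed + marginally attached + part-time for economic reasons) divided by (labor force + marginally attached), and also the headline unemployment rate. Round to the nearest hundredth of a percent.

Broad underutilization rate ≈ 10.34%; headline unemployment rate ≈ 7.86%.

Labor force = 2,093.07 + 178.63 = 2,271.70 thousand.
Numerator = 178.63 + 26.73 + 32.28 = 237.64 thousand.
Denominator = 2,271.70 + 26.73 = 2,298.43 thousand.
Broad rate = 237.64 / 2,298.43 = 10.34%.
Headline unemployment rate = 178.63 / 2,271.70 = 7.86%.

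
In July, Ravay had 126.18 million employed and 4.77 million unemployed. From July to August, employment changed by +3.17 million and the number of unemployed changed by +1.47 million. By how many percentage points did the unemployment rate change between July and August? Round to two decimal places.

The unemployment rate changed by +0.96 percentage points.

July: labor force = 126.18 + 4.77 = 130.95; u = 4.77/130.95 = 3.64%.
August: labor force = 129.35 + 6.24 = 135.59; u = 6.24/135.59 = 4.60%.
Change = 4.60% − 3.64% = +0.96 pp.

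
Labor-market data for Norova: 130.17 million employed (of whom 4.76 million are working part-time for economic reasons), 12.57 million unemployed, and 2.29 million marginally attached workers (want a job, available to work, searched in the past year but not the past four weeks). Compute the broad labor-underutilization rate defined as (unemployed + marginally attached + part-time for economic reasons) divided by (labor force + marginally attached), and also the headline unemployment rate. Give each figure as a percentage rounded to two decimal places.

Labor force = 130.17 + 12.57 = 142.74 million.
Numerator = 12.57 + 2.29 + 4.76 = 19.62 million.
Denominator = 142.74 + 2.29 = 145.03 million.
Broad rate = 19.62 / 145.03 = 13.53%.
Headline unemployment rate = 12.57 / 142.74 = 8.81%.

Broad underutilization rate ≈ 13.53%; headline unemployment rate ≈ 8.81%.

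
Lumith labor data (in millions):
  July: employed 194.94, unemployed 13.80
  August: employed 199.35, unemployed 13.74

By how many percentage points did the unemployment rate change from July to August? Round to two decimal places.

July: labor force = 194.94 + 13.80 = 208.74; u = 13.80/208.74 = 6.61%.
August: labor force = 199.35 + 13.74 = 213.09; u = 13.74/213.09 = 6.45%.
Change = 6.45% − 6.61% = −0.16 pp.

The unemployment rate changed by −0.16 percentage points.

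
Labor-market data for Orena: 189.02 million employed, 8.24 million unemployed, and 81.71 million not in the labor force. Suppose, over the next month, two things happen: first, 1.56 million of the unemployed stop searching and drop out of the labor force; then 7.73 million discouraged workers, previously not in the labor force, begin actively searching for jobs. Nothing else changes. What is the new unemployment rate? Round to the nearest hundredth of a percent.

Initially, labor force = 189.02 + 8.24 = 197.26 million, so u = 8.24/197.26 = 4.18%.
After the first change, unemployed and labor force both fall by 1.56 → E = 189.02, U = 6.68, labor force = 195.70 million.
After the second change, unemployed and labor force both rise by 7.73 → E = 189.02, U = 14.41, labor force = 203.43 million.
New unemployment rate = 14.41 / 203.43 = 7.08%.

New unemployment rate ≈ 7.08%.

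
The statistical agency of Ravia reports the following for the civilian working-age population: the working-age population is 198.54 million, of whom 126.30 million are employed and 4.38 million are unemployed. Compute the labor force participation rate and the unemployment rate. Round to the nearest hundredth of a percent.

Labor force participation rate ≈ 65.82%; unemployment rate ≈ 3.35%.

Labor force = employed + unemployed = 126.30 + 4.38 = 130.68 million.
Unemployment rate = 4.38 / 130.68 = 3.35%.
Labor force participation rate = 130.68 / 198.54 = 65.82%.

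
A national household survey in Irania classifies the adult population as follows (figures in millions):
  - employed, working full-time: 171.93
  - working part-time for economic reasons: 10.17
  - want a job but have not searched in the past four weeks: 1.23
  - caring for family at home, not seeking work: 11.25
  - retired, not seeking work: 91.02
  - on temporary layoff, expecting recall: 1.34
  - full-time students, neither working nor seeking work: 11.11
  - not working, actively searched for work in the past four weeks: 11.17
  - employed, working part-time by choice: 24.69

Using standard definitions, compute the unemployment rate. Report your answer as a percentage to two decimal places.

Unemployment rate ≈ 5.70%.

Employed = 171.93 + 10.17 + 24.69 = 206.79 million (anyone who worked, including part-time for economic reasons, counts as employed).
Unemployed = 1.34 + 11.17 = 12.51 million (jobless and actively searching, or on temporary layoff).
Labor force = 206.79 + 12.51 = 219.30 million.
Unemployment rate = 12.51 / 219.30 = 5.70%.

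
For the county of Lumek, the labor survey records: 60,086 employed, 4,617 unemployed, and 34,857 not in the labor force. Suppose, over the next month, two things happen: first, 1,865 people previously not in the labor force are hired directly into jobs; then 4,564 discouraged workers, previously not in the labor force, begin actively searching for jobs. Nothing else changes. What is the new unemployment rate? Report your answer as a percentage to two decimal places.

New unemployment rate ≈ 12.91%.

Initially, labor force = 60,086 + 4,617 = 64,703, so u = 4,617/64,703 = 7.14%.
After the first change, employed and labor force both rise by 1,865; unemployed unchanged → E = 61,951, U = 4,617, labor force = 66,568.
After the second change, unemployed and labor force both rise by 4,564 → E = 61,951, U = 9,181, labor force = 71,132.
New unemployment rate = 9,181 / 71,132 = 12.91%.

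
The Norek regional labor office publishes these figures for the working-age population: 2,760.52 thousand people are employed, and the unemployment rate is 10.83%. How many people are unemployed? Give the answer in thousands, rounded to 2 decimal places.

About 335.27 thousand are unemployed.

Let U be the number unemployed. The labor force is E + U, and U/(E+U) = 0.1083.
So U = 0.1083 × 2,760.52 / (1 − 0.1083) = 298.9643 / 0.8917 ≈ 335.27 thousand.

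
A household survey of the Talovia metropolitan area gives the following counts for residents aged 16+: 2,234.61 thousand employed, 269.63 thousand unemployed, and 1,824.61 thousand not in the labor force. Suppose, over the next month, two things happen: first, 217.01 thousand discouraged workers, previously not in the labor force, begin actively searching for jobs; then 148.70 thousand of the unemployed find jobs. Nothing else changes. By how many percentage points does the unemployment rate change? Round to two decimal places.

The unemployment rate changes by +1.65 percentage points.

Initially, labor force = 2,234.61 + 269.63 = 2,504.24 thousand, so u = 269.63/2,504.24 = 10.77%.
After the first change, unemployed and labor force both rise by 217.01 → E = 2,234.61, U = 486.64, labor force = 2,721.25 thousand.
After the second change, unemployed falls and employed rises by 148.70; labor force unchanged → E = 2,383.31, U = 337.94, labor force = 2,721.25 thousand.
New unemployment rate = 337.94 / 2,721.25 = 12.42%.
Change = 12.42% − 10.77% = +1.65 percentage points.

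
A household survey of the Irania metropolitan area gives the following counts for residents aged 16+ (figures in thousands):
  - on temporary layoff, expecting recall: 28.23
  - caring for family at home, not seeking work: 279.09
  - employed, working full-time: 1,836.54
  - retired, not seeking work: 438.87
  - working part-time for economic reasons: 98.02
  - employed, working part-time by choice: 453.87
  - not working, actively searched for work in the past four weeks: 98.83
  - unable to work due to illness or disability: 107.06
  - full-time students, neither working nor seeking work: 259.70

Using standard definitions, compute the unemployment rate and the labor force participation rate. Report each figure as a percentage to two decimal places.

Unemployment rate ≈ 5.05%; labor force participation rate ≈ 69.87%.

Employed = 1,836.54 + 98.02 + 453.87 = 2,388.43 thousand (anyone who worked, including part-time for economic reasons, counts as employed).
Unemployed = 28.23 + 98.83 = 127.06 thousand (jobless and actively searching, or on temporary layoff).
Labor force = 2,388.43 + 127.06 = 2,515.49 thousand.
Not in labor force = 279.09 + 438.87 + 107.06 + 259.70 = 1,084.72 thousand (those not working and not actively searching are outside the labor force).
Civilian working-age population = 2,515.49 + 1,084.72 = 3,600.21 thousand.
Unemployment rate = 127.06 / 2,515.49 = 5.05%.
Labor force participation rate = 2,515.49 / 3,600.21 = 69.87%.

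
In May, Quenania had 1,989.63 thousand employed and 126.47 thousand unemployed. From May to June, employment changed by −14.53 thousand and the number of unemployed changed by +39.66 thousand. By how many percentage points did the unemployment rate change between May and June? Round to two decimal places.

The unemployment rate changed by +1.78 percentage points.

May: labor force = 1,989.63 + 126.47 = 2,116.10; u = 126.47/2,116.10 = 5.98%.
June: labor force = 1,975.10 + 166.13 = 2,141.23; u = 166.13/2,141.23 = 7.76%.
Change = 7.76% − 5.98% = +1.78 pp.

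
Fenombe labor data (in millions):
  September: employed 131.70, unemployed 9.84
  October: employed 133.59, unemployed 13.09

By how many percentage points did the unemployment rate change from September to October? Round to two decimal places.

The unemployment rate changed by +1.97 percentage points.

September: labor force = 131.70 + 9.84 = 141.54; u = 9.84/141.54 = 6.95%.
October: labor force = 133.59 + 13.09 = 146.68; u = 13.09/146.68 = 8.92%.
Change = 8.92% − 6.95% = +1.97 pp.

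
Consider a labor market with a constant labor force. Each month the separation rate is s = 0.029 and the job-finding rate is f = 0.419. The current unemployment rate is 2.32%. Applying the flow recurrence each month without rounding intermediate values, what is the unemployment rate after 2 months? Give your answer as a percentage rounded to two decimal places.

With a fixed labor force, u_{t+1} = u_t + s·(1−u_t) − f·u_t = u_t·(1−s−f) + s.
Here 1−s−f = 0.552 and s = 0.029.
u_1 = 0.023200 × 0.552 + 0.029 = 0.041806.
u_2 = 0.041806 × 0.552 + 0.029 = 0.052077.

Unemployment rate after two months ≈ 5.21%.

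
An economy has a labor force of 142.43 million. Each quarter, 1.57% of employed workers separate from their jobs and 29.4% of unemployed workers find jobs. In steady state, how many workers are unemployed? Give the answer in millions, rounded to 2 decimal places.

Steady-state unemployment rate u* = s/(s+f) = 1.57/(1.57+29.4) = 0.050694.
Unemployed = u* × labor force = 0.050694 × 142.43 ≈ 7.22 million.

About 7.22 million are unemployed in steady state.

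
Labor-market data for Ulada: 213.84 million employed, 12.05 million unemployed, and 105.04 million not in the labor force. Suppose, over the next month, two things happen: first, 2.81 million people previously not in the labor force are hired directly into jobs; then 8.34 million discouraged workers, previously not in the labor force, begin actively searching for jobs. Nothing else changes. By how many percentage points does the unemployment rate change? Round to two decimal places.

The unemployment rate changes by +3.27 percentage points.

Initially, labor force = 213.84 + 12.05 = 225.89 million, so u = 12.05/225.89 = 5.33%.
After the first change, employed and labor force both rise by 2.81; unemployed unchanged → E = 216.65, U = 12.05, labor force = 228.70 million.
After the second change, unemployed and labor force both rise by 8.34 → E = 216.65, U = 20.39, labor force = 237.04 million.
New unemployment rate = 20.39 / 237.04 = 8.60%.
Change = 8.60% − 5.33% = +3.27 percentage points.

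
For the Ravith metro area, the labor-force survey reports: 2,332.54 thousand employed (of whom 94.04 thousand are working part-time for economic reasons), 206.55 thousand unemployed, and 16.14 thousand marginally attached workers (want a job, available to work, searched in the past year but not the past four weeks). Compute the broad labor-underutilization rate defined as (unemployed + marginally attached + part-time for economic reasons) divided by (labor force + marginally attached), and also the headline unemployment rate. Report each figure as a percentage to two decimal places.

Labor force = 2,332.54 + 206.55 = 2,539.09 thousand.
Numerator = 206.55 + 16.14 + 94.04 = 316.73 thousand.
Denominator = 2,539.09 + 16.14 = 2,555.23 thousand.
Broad rate = 316.73 / 2,555.23 = 12.40%.
Headline unemployment rate = 206.55 / 2,539.09 = 8.13%.

Broad underutilization rate ≈ 12.40%; headline unemployment rate ≈ 8.13%.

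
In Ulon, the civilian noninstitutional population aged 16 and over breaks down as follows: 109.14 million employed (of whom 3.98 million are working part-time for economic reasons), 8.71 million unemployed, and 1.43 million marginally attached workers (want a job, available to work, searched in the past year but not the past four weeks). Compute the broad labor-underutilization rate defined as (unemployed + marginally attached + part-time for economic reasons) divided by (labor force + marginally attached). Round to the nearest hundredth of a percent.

Labor force = 109.14 + 8.71 = 117.85 million.
Numerator = 8.71 + 1.43 + 3.98 = 14.12 million.
Denominator = 117.85 + 1.43 = 119.28 million.
Broad rate = 14.12 / 119.28 = 11.84%.

Broad underutilization rate ≈ 11.84%.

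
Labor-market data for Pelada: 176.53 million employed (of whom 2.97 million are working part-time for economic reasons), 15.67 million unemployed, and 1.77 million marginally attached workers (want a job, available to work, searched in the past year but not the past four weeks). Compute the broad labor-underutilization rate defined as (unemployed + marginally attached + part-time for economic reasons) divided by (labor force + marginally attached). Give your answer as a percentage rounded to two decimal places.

Broad underutilization rate ≈ 10.52%.

Labor force = 176.53 + 15.67 = 192.20 million.
Numerator = 15.67 + 1.77 + 2.97 = 20.41 million.
Denominator = 192.20 + 1.77 = 193.97 million.
Broad rate = 20.41 / 193.97 = 10.52%.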